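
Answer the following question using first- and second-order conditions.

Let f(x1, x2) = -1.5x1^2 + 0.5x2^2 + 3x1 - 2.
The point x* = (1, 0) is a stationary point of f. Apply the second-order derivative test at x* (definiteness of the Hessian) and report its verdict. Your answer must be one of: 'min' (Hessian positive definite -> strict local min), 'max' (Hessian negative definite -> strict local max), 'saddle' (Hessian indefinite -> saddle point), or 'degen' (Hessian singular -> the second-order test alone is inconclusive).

Compute the Hessian H = grad^2 f:
  H = [[-3, 0], [0, 1]]
Verify stationarity: grad f(x*) = H x* + g = (0, 0).
Eigenvalues of H: -3, 1.
Eigenvalues have mixed signs, so H is indefinite -> x* is a saddle point.

saddle


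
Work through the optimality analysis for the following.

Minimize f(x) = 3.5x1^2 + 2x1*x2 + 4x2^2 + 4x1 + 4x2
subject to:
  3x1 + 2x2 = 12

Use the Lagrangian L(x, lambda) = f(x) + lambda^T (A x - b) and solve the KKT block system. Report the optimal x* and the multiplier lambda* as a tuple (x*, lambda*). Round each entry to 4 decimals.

Form the Lagrangian:
  L(x, lambda) = (1/2) x^T Q x + c^T x + lambda^T (A x - b)
Stationarity (grad_x L = 0): Q x + c + A^T lambda = 0.
Primal feasibility: A x = b.

This gives the KKT block system:
  [ Q   A^T ] [ x     ]   [-c ]
  [ A    0  ] [ lambda ] = [ b ]

Solving the linear system:
  x*      = (3.2632, 1.1053)
  lambda* = (-9.6842)
  f(x*)   = 66.8421

x* = (3.2632, 1.1053), lambda* = (-9.6842)


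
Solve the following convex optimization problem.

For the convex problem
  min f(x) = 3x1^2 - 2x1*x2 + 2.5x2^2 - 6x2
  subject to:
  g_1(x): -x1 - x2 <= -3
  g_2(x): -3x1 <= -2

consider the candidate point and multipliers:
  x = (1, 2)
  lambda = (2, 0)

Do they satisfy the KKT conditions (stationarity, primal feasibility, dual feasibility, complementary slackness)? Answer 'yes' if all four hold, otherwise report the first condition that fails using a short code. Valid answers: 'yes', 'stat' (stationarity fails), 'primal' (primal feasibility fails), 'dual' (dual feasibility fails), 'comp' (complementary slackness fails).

Gradient of f: grad f(x) = Q x + c = (2, 2)
Constraint values g_i(x) = a_i^T x - b_i:
  g_1((1, 2)) = 0
  g_2((1, 2)) = -1
Stationarity residual: grad f(x) + sum_i lambda_i a_i = (0, 0)
  -> stationarity OK
Primal feasibility (all g_i <= 0): OK
Dual feasibility (all lambda_i >= 0): OK
Complementary slackness (lambda_i * g_i(x) = 0 for all i): OK

Verdict: yes, KKT holds.

yes


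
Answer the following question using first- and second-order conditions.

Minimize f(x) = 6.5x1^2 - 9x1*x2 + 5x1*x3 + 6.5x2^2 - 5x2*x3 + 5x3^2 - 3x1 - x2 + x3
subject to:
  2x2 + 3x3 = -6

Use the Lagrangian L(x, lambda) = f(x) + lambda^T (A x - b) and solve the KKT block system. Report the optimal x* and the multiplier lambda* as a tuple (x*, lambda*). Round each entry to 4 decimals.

Form the Lagrangian:
  L(x, lambda) = (1/2) x^T Q x + c^T x + lambda^T (A x - b)
Stationarity (grad_x L = 0): Q x + c + A^T lambda = 0.
Primal feasibility: A x = b.

This gives the KKT block system:
  [ Q   A^T ] [ x     ]   [-c ]
  [ A    0  ] [ lambda ] = [ b ]

Solving the linear system:
  x*      = (0.2865, -0.7521, -1.4986)
  lambda* = (2.9311)
  f(x*)   = 7.9904

x* = (0.2865, -0.7521, -1.4986), lambda* = (2.9311)


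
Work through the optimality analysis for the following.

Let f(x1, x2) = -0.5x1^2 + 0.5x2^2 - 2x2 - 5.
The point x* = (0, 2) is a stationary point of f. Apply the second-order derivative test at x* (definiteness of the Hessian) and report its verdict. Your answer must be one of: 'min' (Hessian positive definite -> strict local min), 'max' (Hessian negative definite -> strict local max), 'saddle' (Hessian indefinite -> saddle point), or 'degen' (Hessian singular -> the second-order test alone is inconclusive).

Compute the Hessian H = grad^2 f:
  H = [[-1, 0], [0, 1]]
Verify stationarity: grad f(x*) = H x* + g = (0, 0).
Eigenvalues of H: -1, 1.
Eigenvalues have mixed signs, so H is indefinite -> x* is a saddle point.

saddle


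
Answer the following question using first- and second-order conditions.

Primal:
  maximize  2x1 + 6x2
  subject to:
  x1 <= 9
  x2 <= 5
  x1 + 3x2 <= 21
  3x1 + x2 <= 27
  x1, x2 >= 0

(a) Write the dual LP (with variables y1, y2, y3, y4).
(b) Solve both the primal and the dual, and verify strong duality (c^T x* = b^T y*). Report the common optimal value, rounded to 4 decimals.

The standard primal-dual pair for 'max c^T x s.t. A x <= b, x >= 0' is:
  Dual:  min b^T y  s.t.  A^T y >= c,  y >= 0.

So the dual LP is:
  minimize  9y1 + 5y2 + 21y3 + 27y4
  subject to:
    y1 + y3 + 3y4 >= 2
    y2 + 3y3 + y4 >= 6
    y1, y2, y3, y4 >= 0

Solving the primal: x* = (7.5, 4.5).
  primal value c^T x* = 42.
Solving the dual: y* = (0, 0, 2, 0).
  dual value b^T y* = 42.
Strong duality: c^T x* = b^T y*. Confirmed.

42


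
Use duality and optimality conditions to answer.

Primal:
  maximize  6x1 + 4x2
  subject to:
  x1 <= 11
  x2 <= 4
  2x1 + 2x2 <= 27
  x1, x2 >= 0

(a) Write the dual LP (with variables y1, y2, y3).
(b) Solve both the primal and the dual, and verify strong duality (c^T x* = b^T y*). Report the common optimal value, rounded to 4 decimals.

The standard primal-dual pair for 'max c^T x s.t. A x <= b, x >= 0' is:
  Dual:  min b^T y  s.t.  A^T y >= c,  y >= 0.

So the dual LP is:
  minimize  11y1 + 4y2 + 27y3
  subject to:
    y1 + 2y3 >= 6
    y2 + 2y3 >= 4
    y1, y2, y3 >= 0

Solving the primal: x* = (11, 2.5).
  primal value c^T x* = 76.
Solving the dual: y* = (2, 0, 2).
  dual value b^T y* = 76.
Strong duality: c^T x* = b^T y*. Confirmed.

76


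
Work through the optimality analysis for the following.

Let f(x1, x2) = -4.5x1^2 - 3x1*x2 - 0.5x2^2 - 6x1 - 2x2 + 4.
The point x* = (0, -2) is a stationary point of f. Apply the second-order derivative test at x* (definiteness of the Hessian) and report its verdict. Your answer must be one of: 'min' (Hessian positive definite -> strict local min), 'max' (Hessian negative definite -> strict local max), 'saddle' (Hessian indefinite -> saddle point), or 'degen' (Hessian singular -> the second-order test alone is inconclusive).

Compute the Hessian H = grad^2 f:
  H = [[-9, -3], [-3, -1]]
Verify stationarity: grad f(x*) = H x* + g = (0, 0).
Eigenvalues of H: -10, 0.
H has a zero eigenvalue (singular; negative semidefinite but not definite), so H is neither positive definite, negative definite, nor indefinite. The second-order test alone is inconclusive -> degen.
(Indeed, f is constant along the null direction of H through x*, so x* is not a strict local extremum.)

degen


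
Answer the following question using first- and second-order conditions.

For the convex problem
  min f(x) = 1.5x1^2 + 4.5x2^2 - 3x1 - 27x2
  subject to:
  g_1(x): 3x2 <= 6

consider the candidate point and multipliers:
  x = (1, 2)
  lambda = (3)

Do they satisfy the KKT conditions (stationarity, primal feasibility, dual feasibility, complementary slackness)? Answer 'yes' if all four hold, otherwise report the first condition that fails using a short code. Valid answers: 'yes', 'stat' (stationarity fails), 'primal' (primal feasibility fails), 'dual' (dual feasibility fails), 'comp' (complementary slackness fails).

Gradient of f: grad f(x) = Q x + c = (0, -9)
Constraint values g_i(x) = a_i^T x - b_i:
  g_1((1, 2)) = 0
Stationarity residual: grad f(x) + sum_i lambda_i a_i = (0, 0)
  -> stationarity OK
Primal feasibility (all g_i <= 0): OK
Dual feasibility (all lambda_i >= 0): OK
Complementary slackness (lambda_i * g_i(x) = 0 for all i): OK

Verdict: yes, KKT holds.

yes


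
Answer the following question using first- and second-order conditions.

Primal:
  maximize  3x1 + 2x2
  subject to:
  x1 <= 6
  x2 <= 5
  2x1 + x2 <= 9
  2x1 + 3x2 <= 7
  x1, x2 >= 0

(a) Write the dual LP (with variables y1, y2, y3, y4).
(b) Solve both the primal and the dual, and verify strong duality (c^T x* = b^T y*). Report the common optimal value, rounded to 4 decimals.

The standard primal-dual pair for 'max c^T x s.t. A x <= b, x >= 0' is:
  Dual:  min b^T y  s.t.  A^T y >= c,  y >= 0.

So the dual LP is:
  minimize  6y1 + 5y2 + 9y3 + 7y4
  subject to:
    y1 + 2y3 + 2y4 >= 3
    y2 + y3 + 3y4 >= 2
    y1, y2, y3, y4 >= 0

Solving the primal: x* = (3.5, 0).
  primal value c^T x* = 10.5.
Solving the dual: y* = (0, 0, 0, 1.5).
  dual value b^T y* = 10.5.
Strong duality: c^T x* = b^T y*. Confirmed.

10.5


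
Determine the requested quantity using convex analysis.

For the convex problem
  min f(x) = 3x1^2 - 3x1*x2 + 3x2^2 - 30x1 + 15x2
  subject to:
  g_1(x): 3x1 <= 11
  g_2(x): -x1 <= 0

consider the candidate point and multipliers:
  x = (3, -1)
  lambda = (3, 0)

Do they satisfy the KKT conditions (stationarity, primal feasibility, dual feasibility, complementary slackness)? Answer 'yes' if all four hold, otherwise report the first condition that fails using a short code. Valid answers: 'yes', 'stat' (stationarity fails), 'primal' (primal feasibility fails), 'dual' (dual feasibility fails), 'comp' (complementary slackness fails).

Gradient of f: grad f(x) = Q x + c = (-9, 0)
Constraint values g_i(x) = a_i^T x - b_i:
  g_1((3, -1)) = -2
  g_2((3, -1)) = -3
Stationarity residual: grad f(x) + sum_i lambda_i a_i = (0, 0)
  -> stationarity OK
Primal feasibility (all g_i <= 0): OK
Dual feasibility (all lambda_i >= 0): OK
Complementary slackness (lambda_i * g_i(x) = 0 for all i): FAILS

Verdict: the first failing condition is complementary_slackness -> comp.

comp


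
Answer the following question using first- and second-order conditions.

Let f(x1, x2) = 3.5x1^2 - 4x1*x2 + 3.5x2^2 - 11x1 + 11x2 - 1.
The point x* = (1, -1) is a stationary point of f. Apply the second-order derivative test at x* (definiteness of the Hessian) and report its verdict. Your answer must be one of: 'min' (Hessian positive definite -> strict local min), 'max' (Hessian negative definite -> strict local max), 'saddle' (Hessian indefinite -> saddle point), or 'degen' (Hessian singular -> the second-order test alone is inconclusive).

Compute the Hessian H = grad^2 f:
  H = [[7, -4], [-4, 7]]
Verify stationarity: grad f(x*) = H x* + g = (0, 0).
Eigenvalues of H: 3, 11.
Both eigenvalues > 0, so H is positive definite -> x* is a strict local min.

min


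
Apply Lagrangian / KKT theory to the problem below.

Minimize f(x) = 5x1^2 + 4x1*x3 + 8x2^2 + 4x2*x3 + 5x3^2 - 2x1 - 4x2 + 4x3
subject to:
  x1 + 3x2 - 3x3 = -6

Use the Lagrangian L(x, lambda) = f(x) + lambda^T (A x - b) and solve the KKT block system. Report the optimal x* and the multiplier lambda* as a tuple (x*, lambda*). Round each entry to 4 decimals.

Form the Lagrangian:
  L(x, lambda) = (1/2) x^T Q x + c^T x + lambda^T (A x - b)
Stationarity (grad_x L = 0): Q x + c + A^T lambda = 0.
Primal feasibility: A x = b.

This gives the KKT block system:
  [ Q   A^T ] [ x     ]   [-c ]
  [ A    0  ] [ lambda ] = [ b ]

Solving the linear system:
  x*      = (-0.5932, -0.6723, 1.1299)
  lambda* = (3.4124)
  f(x*)   = 14.435

x* = (-0.5932, -0.6723, 1.1299), lambda* = (3.4124)


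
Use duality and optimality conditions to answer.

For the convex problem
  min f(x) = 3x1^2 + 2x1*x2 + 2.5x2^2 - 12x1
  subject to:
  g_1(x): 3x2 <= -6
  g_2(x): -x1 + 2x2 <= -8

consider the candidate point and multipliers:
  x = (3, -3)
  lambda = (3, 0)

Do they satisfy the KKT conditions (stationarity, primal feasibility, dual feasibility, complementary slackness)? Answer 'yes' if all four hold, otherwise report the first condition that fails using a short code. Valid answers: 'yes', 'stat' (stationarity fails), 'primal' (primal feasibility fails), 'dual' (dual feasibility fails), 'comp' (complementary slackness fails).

Gradient of f: grad f(x) = Q x + c = (0, -9)
Constraint values g_i(x) = a_i^T x - b_i:
  g_1((3, -3)) = -3
  g_2((3, -3)) = -1
Stationarity residual: grad f(x) + sum_i lambda_i a_i = (0, 0)
  -> stationarity OK
Primal feasibility (all g_i <= 0): OK
Dual feasibility (all lambda_i >= 0): OK
Complementary slackness (lambda_i * g_i(x) = 0 for all i): FAILS

Verdict: the first failing condition is complementary_slackness -> comp.

comp


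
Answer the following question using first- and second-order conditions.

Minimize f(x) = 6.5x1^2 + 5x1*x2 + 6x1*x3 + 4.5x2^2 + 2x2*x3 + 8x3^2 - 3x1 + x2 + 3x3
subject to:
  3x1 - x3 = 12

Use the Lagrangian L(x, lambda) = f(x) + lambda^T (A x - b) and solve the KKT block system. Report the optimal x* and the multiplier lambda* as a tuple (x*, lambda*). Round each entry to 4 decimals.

Form the Lagrangian:
  L(x, lambda) = (1/2) x^T Q x + c^T x + lambda^T (A x - b)
Stationarity (grad_x L = 0): Q x + c + A^T lambda = 0.
Primal feasibility: A x = b.

This gives the KKT block system:
  [ Q   A^T ] [ x     ]   [-c ]
  [ A    0  ] [ lambda ] = [ b ]

Solving the linear system:
  x*      = (3.4189, -1.6231, -1.7432)
  lambda* = (-7.6238)
  f(x*)   = 37.1878

x* = (3.4189, -1.6231, -1.7432), lambda* = (-7.6238)


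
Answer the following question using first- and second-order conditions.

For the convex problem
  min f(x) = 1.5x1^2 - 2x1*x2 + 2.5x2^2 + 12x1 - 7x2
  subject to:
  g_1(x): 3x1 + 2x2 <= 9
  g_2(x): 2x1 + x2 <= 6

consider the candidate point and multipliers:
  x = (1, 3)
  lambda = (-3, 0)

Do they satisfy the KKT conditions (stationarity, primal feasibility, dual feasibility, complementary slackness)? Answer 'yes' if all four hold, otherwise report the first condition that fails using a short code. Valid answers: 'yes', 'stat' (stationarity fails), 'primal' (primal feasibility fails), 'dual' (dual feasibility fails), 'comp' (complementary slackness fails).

Gradient of f: grad f(x) = Q x + c = (9, 6)
Constraint values g_i(x) = a_i^T x - b_i:
  g_1((1, 3)) = 0
  g_2((1, 3)) = -1
Stationarity residual: grad f(x) + sum_i lambda_i a_i = (0, 0)
  -> stationarity OK
Primal feasibility (all g_i <= 0): OK
Dual feasibility (all lambda_i >= 0): FAILS
Complementary slackness (lambda_i * g_i(x) = 0 for all i): OK

Verdict: the first failing condition is dual_feasibility -> dual.

dual


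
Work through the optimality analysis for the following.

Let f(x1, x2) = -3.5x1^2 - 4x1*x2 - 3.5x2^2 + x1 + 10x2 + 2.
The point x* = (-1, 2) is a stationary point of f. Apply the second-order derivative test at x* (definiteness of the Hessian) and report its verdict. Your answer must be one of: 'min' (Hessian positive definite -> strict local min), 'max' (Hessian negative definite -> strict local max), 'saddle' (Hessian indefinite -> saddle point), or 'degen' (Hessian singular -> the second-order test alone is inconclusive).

Compute the Hessian H = grad^2 f:
  H = [[-7, -4], [-4, -7]]
Verify stationarity: grad f(x*) = H x* + g = (0, 0).
Eigenvalues of H: -11, -3.
Both eigenvalues < 0, so H is negative definite -> x* is a strict local max.

max


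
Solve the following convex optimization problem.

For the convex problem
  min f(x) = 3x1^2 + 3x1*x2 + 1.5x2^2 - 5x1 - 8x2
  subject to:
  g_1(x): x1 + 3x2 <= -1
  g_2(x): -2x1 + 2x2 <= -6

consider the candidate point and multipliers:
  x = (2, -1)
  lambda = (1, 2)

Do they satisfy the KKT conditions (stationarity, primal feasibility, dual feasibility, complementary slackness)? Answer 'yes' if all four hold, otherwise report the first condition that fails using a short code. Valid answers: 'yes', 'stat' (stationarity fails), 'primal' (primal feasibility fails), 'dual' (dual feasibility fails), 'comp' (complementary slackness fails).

Gradient of f: grad f(x) = Q x + c = (4, -5)
Constraint values g_i(x) = a_i^T x - b_i:
  g_1((2, -1)) = 0
  g_2((2, -1)) = 0
Stationarity residual: grad f(x) + sum_i lambda_i a_i = (1, 2)
  -> stationarity FAILS
Primal feasibility (all g_i <= 0): OK
Dual feasibility (all lambda_i >= 0): OK
Complementary slackness (lambda_i * g_i(x) = 0 for all i): OK

Verdict: the first failing condition is stationarity -> stat.

stat


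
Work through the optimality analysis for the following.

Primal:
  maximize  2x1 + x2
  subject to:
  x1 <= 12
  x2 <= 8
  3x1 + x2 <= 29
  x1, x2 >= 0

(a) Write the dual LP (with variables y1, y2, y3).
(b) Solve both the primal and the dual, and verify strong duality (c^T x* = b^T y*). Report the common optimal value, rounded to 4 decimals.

The standard primal-dual pair for 'max c^T x s.t. A x <= b, x >= 0' is:
  Dual:  min b^T y  s.t.  A^T y >= c,  y >= 0.

So the dual LP is:
  minimize  12y1 + 8y2 + 29y3
  subject to:
    y1 + 3y3 >= 2
    y2 + y3 >= 1
    y1, y2, y3 >= 0

Solving the primal: x* = (7, 8).
  primal value c^T x* = 22.
Solving the dual: y* = (0, 0.3333, 0.6667).
  dual value b^T y* = 22.
Strong duality: c^T x* = b^T y*. Confirmed.

22


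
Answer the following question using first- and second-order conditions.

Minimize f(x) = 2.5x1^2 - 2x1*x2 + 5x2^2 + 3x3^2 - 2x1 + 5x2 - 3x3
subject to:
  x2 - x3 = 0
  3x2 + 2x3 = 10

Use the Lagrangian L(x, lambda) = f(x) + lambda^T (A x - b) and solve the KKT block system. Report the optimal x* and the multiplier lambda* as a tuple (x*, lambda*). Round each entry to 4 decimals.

Form the Lagrangian:
  L(x, lambda) = (1/2) x^T Q x + c^T x + lambda^T (A x - b)
Stationarity (grad_x L = 0): Q x + c + A^T lambda = 0.
Primal feasibility: A x = b.

This gives the KKT block system:
  [ Q   A^T ] [ x     ]   [-c ]
  [ A    0  ] [ lambda ] = [ b ]

Solving the linear system:
  x*      = (1.2, 2, 2)
  lambda* = (-3.64, -6.32)
  f(x*)   = 32.4

x* = (1.2, 2, 2), lambda* = (-3.64, -6.32)


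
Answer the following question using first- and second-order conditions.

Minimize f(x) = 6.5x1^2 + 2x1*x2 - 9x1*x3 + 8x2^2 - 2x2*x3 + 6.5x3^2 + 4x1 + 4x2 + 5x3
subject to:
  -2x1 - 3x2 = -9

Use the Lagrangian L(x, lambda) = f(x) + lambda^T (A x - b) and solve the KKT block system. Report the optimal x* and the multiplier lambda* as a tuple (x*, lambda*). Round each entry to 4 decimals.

Form the Lagrangian:
  L(x, lambda) = (1/2) x^T Q x + c^T x + lambda^T (A x - b)
Stationarity (grad_x L = 0): Q x + c + A^T lambda = 0.
Primal feasibility: A x = b.

This gives the KKT block system:
  [ Q   A^T ] [ x     ]   [-c ]
  [ A    0  ] [ lambda ] = [ b ]

Solving the linear system:
  x*      = (1.9544, 1.6971, 1.2295)
  lambda* = (10.8677)
  f(x*)   = 59.2814

x* = (1.9544, 1.6971, 1.2295), lambda* = (10.8677)


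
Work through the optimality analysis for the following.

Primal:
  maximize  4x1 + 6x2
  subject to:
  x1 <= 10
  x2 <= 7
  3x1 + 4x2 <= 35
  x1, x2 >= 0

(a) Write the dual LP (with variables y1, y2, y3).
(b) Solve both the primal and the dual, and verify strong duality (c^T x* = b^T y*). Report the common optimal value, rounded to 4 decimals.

The standard primal-dual pair for 'max c^T x s.t. A x <= b, x >= 0' is:
  Dual:  min b^T y  s.t.  A^T y >= c,  y >= 0.

So the dual LP is:
  minimize  10y1 + 7y2 + 35y3
  subject to:
    y1 + 3y3 >= 4
    y2 + 4y3 >= 6
    y1, y2, y3 >= 0

Solving the primal: x* = (2.3333, 7).
  primal value c^T x* = 51.3333.
Solving the dual: y* = (0, 0.6667, 1.3333).
  dual value b^T y* = 51.3333.
Strong duality: c^T x* = b^T y*. Confirmed.

51.3333


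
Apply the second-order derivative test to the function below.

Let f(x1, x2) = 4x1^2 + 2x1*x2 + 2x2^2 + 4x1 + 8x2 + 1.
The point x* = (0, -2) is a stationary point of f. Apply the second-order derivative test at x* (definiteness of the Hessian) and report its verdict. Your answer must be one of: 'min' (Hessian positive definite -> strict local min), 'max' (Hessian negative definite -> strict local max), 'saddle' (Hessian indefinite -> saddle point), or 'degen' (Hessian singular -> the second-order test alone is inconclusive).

Compute the Hessian H = grad^2 f:
  H = [[8, 2], [2, 4]]
Verify stationarity: grad f(x*) = H x* + g = (0, 0).
Eigenvalues of H: 3.1716, 8.8284.
Both eigenvalues > 0, so H is positive definite -> x* is a strict local min.

min


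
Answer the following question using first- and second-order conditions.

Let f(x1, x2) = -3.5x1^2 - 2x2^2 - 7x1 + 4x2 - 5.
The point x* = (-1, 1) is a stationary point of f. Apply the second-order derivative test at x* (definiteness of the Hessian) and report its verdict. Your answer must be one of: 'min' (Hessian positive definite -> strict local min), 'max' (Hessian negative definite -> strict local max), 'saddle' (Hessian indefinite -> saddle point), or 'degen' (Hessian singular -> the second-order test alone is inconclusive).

Compute the Hessian H = grad^2 f:
  H = [[-7, 0], [0, -4]]
Verify stationarity: grad f(x*) = H x* + g = (0, 0).
Eigenvalues of H: -7, -4.
Both eigenvalues < 0, so H is negative definite -> x* is a strict local max.

max


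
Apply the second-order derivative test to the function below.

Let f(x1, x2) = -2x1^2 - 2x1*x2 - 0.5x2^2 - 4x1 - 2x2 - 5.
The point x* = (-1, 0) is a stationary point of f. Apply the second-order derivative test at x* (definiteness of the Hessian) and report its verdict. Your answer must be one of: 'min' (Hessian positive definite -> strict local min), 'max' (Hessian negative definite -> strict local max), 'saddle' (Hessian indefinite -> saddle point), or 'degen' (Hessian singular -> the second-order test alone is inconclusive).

Compute the Hessian H = grad^2 f:
  H = [[-4, -2], [-2, -1]]
Verify stationarity: grad f(x*) = H x* + g = (0, 0).
Eigenvalues of H: -5, 0.
H has a zero eigenvalue (singular; negative semidefinite but not definite), so H is neither positive definite, negative definite, nor indefinite. The second-order test alone is inconclusive -> degen.
(Indeed, f is constant along the null direction of H through x*, so x* is not a strict local extremum.)

degen


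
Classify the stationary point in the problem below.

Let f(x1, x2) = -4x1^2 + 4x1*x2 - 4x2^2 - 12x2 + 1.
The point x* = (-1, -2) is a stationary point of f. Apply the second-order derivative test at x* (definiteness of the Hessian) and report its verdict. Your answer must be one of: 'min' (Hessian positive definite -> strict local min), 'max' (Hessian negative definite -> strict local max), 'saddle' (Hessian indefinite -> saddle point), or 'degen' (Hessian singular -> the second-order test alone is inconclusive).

Compute the Hessian H = grad^2 f:
  H = [[-8, 4], [4, -8]]
Verify stationarity: grad f(x*) = H x* + g = (0, 0).
Eigenvalues of H: -12, -4.
Both eigenvalues < 0, so H is negative definite -> x* is a strict local max.

max


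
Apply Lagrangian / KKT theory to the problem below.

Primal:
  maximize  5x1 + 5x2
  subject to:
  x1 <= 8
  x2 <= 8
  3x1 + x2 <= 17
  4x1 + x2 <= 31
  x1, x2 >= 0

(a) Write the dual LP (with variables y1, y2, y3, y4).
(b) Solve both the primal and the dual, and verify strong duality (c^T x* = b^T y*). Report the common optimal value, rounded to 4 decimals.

The standard primal-dual pair for 'max c^T x s.t. A x <= b, x >= 0' is:
  Dual:  min b^T y  s.t.  A^T y >= c,  y >= 0.

So the dual LP is:
  minimize  8y1 + 8y2 + 17y3 + 31y4
  subject to:
    y1 + 3y3 + 4y4 >= 5
    y2 + y3 + y4 >= 5
    y1, y2, y3, y4 >= 0

Solving the primal: x* = (3, 8).
  primal value c^T x* = 55.
Solving the dual: y* = (0, 3.3333, 1.6667, 0).
  dual value b^T y* = 55.
Strong duality: c^T x* = b^T y*. Confirmed.

55


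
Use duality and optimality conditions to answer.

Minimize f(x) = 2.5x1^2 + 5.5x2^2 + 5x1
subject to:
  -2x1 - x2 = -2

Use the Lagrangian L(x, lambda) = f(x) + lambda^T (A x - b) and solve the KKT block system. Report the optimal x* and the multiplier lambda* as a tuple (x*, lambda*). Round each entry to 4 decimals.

Form the Lagrangian:
  L(x, lambda) = (1/2) x^T Q x + c^T x + lambda^T (A x - b)
Stationarity (grad_x L = 0): Q x + c + A^T lambda = 0.
Primal feasibility: A x = b.

This gives the KKT block system:
  [ Q   A^T ] [ x     ]   [-c ]
  [ A    0  ] [ lambda ] = [ b ]

Solving the linear system:
  x*      = (0.7959, 0.4082)
  lambda* = (4.4898)
  f(x*)   = 6.4796

x* = (0.7959, 0.4082), lambda* = (4.4898)


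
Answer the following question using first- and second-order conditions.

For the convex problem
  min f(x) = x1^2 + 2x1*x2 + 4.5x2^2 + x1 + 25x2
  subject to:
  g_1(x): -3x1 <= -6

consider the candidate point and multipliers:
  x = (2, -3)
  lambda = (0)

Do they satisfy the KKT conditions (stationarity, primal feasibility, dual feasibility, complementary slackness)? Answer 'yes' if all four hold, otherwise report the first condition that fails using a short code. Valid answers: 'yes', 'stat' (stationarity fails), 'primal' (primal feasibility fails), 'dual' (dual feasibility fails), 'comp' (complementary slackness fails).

Gradient of f: grad f(x) = Q x + c = (-1, 2)
Constraint values g_i(x) = a_i^T x - b_i:
  g_1((2, -3)) = 0
Stationarity residual: grad f(x) + sum_i lambda_i a_i = (-1, 2)
  -> stationarity FAILS
Primal feasibility (all g_i <= 0): OK
Dual feasibility (all lambda_i >= 0): OK
Complementary slackness (lambda_i * g_i(x) = 0 for all i): OK

Verdict: the first failing condition is stationarity -> stat.

stat


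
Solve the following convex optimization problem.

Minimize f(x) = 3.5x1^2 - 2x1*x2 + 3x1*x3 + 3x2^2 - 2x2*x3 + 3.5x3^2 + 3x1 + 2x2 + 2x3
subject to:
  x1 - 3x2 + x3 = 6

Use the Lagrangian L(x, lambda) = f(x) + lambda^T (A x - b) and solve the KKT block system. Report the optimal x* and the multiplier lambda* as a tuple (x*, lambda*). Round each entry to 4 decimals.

Form the Lagrangian:
  L(x, lambda) = (1/2) x^T Q x + c^T x + lambda^T (A x - b)
Stationarity (grad_x L = 0): Q x + c + A^T lambda = 0.
Primal feasibility: A x = b.

This gives the KKT block system:
  [ Q   A^T ] [ x     ]   [-c ]
  [ A    0  ] [ lambda ] = [ b ]

Solving the linear system:
  x*      = (-0.4904, -2.2436, -0.2404)
  lambda* = (-3.3333)
  f(x*)   = 6.7804

x* = (-0.4904, -2.2436, -0.2404), lambda* = (-3.3333)


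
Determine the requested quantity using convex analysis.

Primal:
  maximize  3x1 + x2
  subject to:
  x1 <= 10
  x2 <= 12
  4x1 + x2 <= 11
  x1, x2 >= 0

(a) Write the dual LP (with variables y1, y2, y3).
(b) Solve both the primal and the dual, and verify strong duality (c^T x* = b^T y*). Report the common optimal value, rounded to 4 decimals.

The standard primal-dual pair for 'max c^T x s.t. A x <= b, x >= 0' is:
  Dual:  min b^T y  s.t.  A^T y >= c,  y >= 0.

So the dual LP is:
  minimize  10y1 + 12y2 + 11y3
  subject to:
    y1 + 4y3 >= 3
    y2 + y3 >= 1
    y1, y2, y3 >= 0

Solving the primal: x* = (0, 11).
  primal value c^T x* = 11.
Solving the dual: y* = (0, 0, 1).
  dual value b^T y* = 11.
Strong duality: c^T x* = b^T y*. Confirmed.

11


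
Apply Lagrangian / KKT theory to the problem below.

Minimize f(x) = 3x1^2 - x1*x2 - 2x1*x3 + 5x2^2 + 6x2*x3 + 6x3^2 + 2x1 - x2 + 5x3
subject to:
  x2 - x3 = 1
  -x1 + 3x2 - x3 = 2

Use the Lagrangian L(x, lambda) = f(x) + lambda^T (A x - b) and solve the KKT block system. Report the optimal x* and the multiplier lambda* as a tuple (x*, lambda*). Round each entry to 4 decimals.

Form the Lagrangian:
  L(x, lambda) = (1/2) x^T Q x + c^T x + lambda^T (A x - b)
Stationarity (grad_x L = 0): Q x + c + A^T lambda = 0.
Primal feasibility: A x = b.

This gives the KKT block system:
  [ Q   A^T ] [ x     ]   [-c ]
  [ A    0  ] [ lambda ] = [ b ]

Solving the linear system:
  x*      = (-0.3478, 0.3261, -0.6739)
  lambda* = (-1.3696, 0.9348)
  f(x*)   = -2.4457

x* = (-0.3478, 0.3261, -0.6739), lambda* = (-1.3696, 0.9348)


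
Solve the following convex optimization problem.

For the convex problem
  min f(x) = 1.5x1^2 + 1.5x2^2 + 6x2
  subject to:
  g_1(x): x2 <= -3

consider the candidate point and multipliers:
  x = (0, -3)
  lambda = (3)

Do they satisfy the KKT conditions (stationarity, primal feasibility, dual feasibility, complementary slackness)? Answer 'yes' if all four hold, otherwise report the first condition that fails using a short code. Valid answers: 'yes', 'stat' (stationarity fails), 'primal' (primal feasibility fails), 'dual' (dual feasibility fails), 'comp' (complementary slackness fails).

Gradient of f: grad f(x) = Q x + c = (0, -3)
Constraint values g_i(x) = a_i^T x - b_i:
  g_1((0, -3)) = 0
Stationarity residual: grad f(x) + sum_i lambda_i a_i = (0, 0)
  -> stationarity OK
Primal feasibility (all g_i <= 0): OK
Dual feasibility (all lambda_i >= 0): OK
Complementary slackness (lambda_i * g_i(x) = 0 for all i): OK

Verdict: yes, KKT holds.

yes


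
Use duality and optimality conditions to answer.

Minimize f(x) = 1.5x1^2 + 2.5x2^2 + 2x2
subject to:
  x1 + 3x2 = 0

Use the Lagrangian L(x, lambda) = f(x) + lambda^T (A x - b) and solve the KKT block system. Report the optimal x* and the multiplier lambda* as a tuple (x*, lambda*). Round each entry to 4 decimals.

Form the Lagrangian:
  L(x, lambda) = (1/2) x^T Q x + c^T x + lambda^T (A x - b)
Stationarity (grad_x L = 0): Q x + c + A^T lambda = 0.
Primal feasibility: A x = b.

This gives the KKT block system:
  [ Q   A^T ] [ x     ]   [-c ]
  [ A    0  ] [ lambda ] = [ b ]

Solving the linear system:
  x*      = (0.1875, -0.0625)
  lambda* = (-0.5625)
  f(x*)   = -0.0625

x* = (0.1875, -0.0625), lambda* = (-0.5625)


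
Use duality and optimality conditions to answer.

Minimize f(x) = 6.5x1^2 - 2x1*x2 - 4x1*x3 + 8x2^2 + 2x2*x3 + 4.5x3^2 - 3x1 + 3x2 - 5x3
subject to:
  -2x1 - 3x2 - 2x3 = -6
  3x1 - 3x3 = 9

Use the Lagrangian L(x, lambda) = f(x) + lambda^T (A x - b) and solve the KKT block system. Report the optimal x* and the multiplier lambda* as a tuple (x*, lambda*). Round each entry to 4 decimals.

Form the Lagrangian:
  L(x, lambda) = (1/2) x^T Q x + c^T x + lambda^T (A x - b)
Stationarity (grad_x L = 0): Q x + c + A^T lambda = 0.
Primal feasibility: A x = b.

This gives the KKT block system:
  [ Q   A^T ] [ x     ]   [-c ]
  [ A    0  ] [ lambda ] = [ b ]

Solving the linear system:
  x*      = (2.4581, 0.7225, -0.5419)
  lambda* = (2.8534, -7.9904)
  f(x*)   = 43.2683

x* = (2.4581, 0.7225, -0.5419), lambda* = (2.8534, -7.9904)


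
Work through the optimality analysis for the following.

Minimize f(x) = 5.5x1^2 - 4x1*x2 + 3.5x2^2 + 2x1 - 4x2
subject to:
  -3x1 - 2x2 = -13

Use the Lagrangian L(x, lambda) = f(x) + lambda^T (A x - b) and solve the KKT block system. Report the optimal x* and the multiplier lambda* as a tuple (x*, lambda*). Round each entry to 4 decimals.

Form the Lagrangian:
  L(x, lambda) = (1/2) x^T Q x + c^T x + lambda^T (A x - b)
Stationarity (grad_x L = 0): Q x + c + A^T lambda = 0.
Primal feasibility: A x = b.

This gives the KKT block system:
  [ Q   A^T ] [ x     ]   [-c ]
  [ A    0  ] [ lambda ] = [ b ]

Solving the linear system:
  x*      = (2.2258, 3.1613)
  lambda* = (4.6129)
  f(x*)   = 25.8871

x* = (2.2258, 3.1613), lambda* = (4.6129)


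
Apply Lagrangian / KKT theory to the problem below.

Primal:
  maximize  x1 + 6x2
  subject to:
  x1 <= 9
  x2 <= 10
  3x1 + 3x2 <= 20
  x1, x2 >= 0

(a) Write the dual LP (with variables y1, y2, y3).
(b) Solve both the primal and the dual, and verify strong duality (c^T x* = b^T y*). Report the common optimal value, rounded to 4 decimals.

The standard primal-dual pair for 'max c^T x s.t. A x <= b, x >= 0' is:
  Dual:  min b^T y  s.t.  A^T y >= c,  y >= 0.

So the dual LP is:
  minimize  9y1 + 10y2 + 20y3
  subject to:
    y1 + 3y3 >= 1
    y2 + 3y3 >= 6
    y1, y2, y3 >= 0

Solving the primal: x* = (0, 6.6667).
  primal value c^T x* = 40.
Solving the dual: y* = (0, 0, 2).
  dual value b^T y* = 40.
Strong duality: c^T x* = b^T y*. Confirmed.

40


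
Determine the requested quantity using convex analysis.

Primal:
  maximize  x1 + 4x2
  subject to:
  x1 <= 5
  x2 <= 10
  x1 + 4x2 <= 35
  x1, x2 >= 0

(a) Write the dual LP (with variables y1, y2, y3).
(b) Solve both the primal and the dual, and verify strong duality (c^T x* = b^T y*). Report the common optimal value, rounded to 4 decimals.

The standard primal-dual pair for 'max c^T x s.t. A x <= b, x >= 0' is:
  Dual:  min b^T y  s.t.  A^T y >= c,  y >= 0.

So the dual LP is:
  minimize  5y1 + 10y2 + 35y3
  subject to:
    y1 + y3 >= 1
    y2 + 4y3 >= 4
    y1, y2, y3 >= 0

Solving the primal: x* = (0, 8.75).
  primal value c^T x* = 35.
Solving the dual: y* = (0, 0, 1).
  dual value b^T y* = 35.
Strong duality: c^T x* = b^T y*. Confirmed.

35


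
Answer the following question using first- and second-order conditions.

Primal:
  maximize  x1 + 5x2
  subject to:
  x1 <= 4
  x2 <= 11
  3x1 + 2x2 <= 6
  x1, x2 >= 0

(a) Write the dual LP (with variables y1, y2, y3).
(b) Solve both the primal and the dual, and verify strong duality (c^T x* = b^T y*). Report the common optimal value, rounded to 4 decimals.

The standard primal-dual pair for 'max c^T x s.t. A x <= b, x >= 0' is:
  Dual:  min b^T y  s.t.  A^T y >= c,  y >= 0.

So the dual LP is:
  minimize  4y1 + 11y2 + 6y3
  subject to:
    y1 + 3y3 >= 1
    y2 + 2y3 >= 5
    y1, y2, y3 >= 0

Solving the primal: x* = (0, 3).
  primal value c^T x* = 15.
Solving the dual: y* = (0, 0, 2.5).
  dual value b^T y* = 15.
Strong duality: c^T x* = b^T y*. Confirmed.

15


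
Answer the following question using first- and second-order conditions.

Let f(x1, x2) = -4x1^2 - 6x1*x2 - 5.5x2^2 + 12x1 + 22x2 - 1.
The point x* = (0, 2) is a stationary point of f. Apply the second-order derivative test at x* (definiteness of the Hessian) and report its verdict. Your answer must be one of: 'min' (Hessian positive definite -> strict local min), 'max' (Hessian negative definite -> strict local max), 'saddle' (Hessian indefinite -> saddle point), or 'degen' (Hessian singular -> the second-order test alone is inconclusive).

Compute the Hessian H = grad^2 f:
  H = [[-8, -6], [-6, -11]]
Verify stationarity: grad f(x*) = H x* + g = (0, 0).
Eigenvalues of H: -15.6847, -3.3153.
Both eigenvalues < 0, so H is negative definite -> x* is a strict local max.

max


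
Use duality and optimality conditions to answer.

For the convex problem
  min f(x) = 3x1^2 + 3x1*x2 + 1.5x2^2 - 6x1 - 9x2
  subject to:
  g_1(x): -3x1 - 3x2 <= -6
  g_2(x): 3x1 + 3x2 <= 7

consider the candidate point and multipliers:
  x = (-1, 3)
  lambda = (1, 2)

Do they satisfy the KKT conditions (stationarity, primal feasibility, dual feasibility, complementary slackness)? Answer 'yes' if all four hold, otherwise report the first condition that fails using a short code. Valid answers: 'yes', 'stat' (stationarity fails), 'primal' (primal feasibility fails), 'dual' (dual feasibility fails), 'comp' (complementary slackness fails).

Gradient of f: grad f(x) = Q x + c = (-3, -3)
Constraint values g_i(x) = a_i^T x - b_i:
  g_1((-1, 3)) = 0
  g_2((-1, 3)) = -1
Stationarity residual: grad f(x) + sum_i lambda_i a_i = (0, 0)
  -> stationarity OK
Primal feasibility (all g_i <= 0): OK
Dual feasibility (all lambda_i >= 0): OK
Complementary slackness (lambda_i * g_i(x) = 0 for all i): FAILS

Verdict: the first failing condition is complementary_slackness -> comp.

comp


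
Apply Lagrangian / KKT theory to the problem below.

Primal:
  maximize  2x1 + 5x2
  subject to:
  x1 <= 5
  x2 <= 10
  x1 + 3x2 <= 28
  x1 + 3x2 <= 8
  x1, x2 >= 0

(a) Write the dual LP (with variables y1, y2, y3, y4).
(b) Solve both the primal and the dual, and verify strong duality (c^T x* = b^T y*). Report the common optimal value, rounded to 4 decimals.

The standard primal-dual pair for 'max c^T x s.t. A x <= b, x >= 0' is:
  Dual:  min b^T y  s.t.  A^T y >= c,  y >= 0.

So the dual LP is:
  minimize  5y1 + 10y2 + 28y3 + 8y4
  subject to:
    y1 + y3 + y4 >= 2
    y2 + 3y3 + 3y4 >= 5
    y1, y2, y3, y4 >= 0

Solving the primal: x* = (5, 1).
  primal value c^T x* = 15.
Solving the dual: y* = (0.3333, 0, 0, 1.6667).
  dual value b^T y* = 15.
Strong duality: c^T x* = b^T y*. Confirmed.

15


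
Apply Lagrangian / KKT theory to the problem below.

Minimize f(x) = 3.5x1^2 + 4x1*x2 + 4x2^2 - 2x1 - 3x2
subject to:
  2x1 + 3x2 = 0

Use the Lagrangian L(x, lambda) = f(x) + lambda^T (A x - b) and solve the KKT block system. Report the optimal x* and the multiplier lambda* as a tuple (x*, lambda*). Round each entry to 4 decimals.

Form the Lagrangian:
  L(x, lambda) = (1/2) x^T Q x + c^T x + lambda^T (A x - b)
Stationarity (grad_x L = 0): Q x + c + A^T lambda = 0.
Primal feasibility: A x = b.

This gives the KKT block system:
  [ Q   A^T ] [ x     ]   [-c ]
  [ A    0  ] [ lambda ] = [ b ]

Solving the linear system:
  x*      = (0, 0)
  lambda* = (1)
  f(x*)   = 0

x* = (0, 0), lambda* = (1)


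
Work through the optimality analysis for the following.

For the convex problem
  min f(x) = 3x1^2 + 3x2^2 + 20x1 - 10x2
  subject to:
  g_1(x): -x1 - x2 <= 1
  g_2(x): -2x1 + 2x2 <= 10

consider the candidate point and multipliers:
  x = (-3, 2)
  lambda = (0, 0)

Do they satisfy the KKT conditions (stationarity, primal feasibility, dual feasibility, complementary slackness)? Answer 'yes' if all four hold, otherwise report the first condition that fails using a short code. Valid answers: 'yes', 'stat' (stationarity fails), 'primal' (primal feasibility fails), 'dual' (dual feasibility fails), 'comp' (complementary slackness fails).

Gradient of f: grad f(x) = Q x + c = (2, 2)
Constraint values g_i(x) = a_i^T x - b_i:
  g_1((-3, 2)) = 0
  g_2((-3, 2)) = 0
Stationarity residual: grad f(x) + sum_i lambda_i a_i = (2, 2)
  -> stationarity FAILS
Primal feasibility (all g_i <= 0): OK
Dual feasibility (all lambda_i >= 0): OK
Complementary slackness (lambda_i * g_i(x) = 0 for all i): OK

Verdict: the first failing condition is stationarity -> stat.

stat


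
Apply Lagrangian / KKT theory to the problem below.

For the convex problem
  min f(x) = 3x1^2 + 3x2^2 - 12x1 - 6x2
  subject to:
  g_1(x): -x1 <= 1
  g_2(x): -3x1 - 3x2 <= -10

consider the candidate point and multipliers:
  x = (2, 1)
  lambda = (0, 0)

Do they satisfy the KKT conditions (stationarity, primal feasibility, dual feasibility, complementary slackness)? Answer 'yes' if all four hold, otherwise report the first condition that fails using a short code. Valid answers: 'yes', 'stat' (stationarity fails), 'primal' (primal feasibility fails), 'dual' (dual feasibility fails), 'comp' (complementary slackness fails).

Gradient of f: grad f(x) = Q x + c = (0, 0)
Constraint values g_i(x) = a_i^T x - b_i:
  g_1((2, 1)) = -3
  g_2((2, 1)) = 1
Stationarity residual: grad f(x) + sum_i lambda_i a_i = (0, 0)
  -> stationarity OK
Primal feasibility (all g_i <= 0): FAILS
Dual feasibility (all lambda_i >= 0): OK
Complementary slackness (lambda_i * g_i(x) = 0 for all i): OK

Verdict: the first failing condition is primal_feasibility -> primal.

primal


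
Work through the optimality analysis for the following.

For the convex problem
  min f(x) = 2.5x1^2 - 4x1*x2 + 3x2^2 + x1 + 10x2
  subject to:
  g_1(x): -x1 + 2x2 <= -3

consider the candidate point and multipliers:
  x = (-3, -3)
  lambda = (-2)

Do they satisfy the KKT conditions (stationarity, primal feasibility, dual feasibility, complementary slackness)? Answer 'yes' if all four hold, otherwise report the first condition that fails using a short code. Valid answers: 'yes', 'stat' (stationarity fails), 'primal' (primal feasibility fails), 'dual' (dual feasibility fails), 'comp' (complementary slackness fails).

Gradient of f: grad f(x) = Q x + c = (-2, 4)
Constraint values g_i(x) = a_i^T x - b_i:
  g_1((-3, -3)) = 0
Stationarity residual: grad f(x) + sum_i lambda_i a_i = (0, 0)
  -> stationarity OK
Primal feasibility (all g_i <= 0): OK
Dual feasibility (all lambda_i >= 0): FAILS
Complementary slackness (lambda_i * g_i(x) = 0 for all i): OK

Verdict: the first failing condition is dual_feasibility -> dual.

dual


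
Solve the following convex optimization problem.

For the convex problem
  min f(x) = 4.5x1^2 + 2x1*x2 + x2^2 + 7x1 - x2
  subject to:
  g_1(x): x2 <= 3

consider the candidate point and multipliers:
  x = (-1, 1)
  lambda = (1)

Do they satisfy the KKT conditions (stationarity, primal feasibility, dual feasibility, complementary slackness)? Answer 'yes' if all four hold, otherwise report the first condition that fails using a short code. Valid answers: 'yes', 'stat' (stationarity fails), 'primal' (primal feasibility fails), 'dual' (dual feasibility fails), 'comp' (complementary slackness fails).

Gradient of f: grad f(x) = Q x + c = (0, -1)
Constraint values g_i(x) = a_i^T x - b_i:
  g_1((-1, 1)) = -2
Stationarity residual: grad f(x) + sum_i lambda_i a_i = (0, 0)
  -> stationarity OK
Primal feasibility (all g_i <= 0): OK
Dual feasibility (all lambda_i >= 0): OK
Complementary slackness (lambda_i * g_i(x) = 0 for all i): FAILS

Verdict: the first failing condition is complementary_slackness -> comp.

comp
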